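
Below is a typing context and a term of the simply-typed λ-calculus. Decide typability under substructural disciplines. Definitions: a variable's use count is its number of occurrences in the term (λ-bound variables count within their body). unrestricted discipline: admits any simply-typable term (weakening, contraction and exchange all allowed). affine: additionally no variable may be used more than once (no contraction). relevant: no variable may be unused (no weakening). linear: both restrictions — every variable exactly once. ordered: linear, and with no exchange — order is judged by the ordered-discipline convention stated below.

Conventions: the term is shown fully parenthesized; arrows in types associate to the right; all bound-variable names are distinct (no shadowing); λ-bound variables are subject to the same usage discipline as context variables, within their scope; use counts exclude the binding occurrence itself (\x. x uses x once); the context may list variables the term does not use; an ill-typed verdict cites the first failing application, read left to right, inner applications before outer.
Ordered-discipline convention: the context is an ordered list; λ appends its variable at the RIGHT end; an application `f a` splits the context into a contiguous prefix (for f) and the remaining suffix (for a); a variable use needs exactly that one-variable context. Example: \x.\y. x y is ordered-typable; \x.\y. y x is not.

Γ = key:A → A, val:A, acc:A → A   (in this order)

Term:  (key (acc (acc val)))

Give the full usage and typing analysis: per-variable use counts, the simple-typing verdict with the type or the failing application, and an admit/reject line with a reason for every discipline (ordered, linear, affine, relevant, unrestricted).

variable uses: key: 1×, val: 1×, acc: 2×
order of uses: key, acc, acc, val
typing: well-typed at A
ordered: ✗, repeated use of acc ×2
linear: ✗, repeated use of acc ×2
affine: ✗, repeated use of acc ×2
relevant: ✓, key, val, acc: all used, weakening unneeded
unrestricted: ✓, typability at A is all that's needed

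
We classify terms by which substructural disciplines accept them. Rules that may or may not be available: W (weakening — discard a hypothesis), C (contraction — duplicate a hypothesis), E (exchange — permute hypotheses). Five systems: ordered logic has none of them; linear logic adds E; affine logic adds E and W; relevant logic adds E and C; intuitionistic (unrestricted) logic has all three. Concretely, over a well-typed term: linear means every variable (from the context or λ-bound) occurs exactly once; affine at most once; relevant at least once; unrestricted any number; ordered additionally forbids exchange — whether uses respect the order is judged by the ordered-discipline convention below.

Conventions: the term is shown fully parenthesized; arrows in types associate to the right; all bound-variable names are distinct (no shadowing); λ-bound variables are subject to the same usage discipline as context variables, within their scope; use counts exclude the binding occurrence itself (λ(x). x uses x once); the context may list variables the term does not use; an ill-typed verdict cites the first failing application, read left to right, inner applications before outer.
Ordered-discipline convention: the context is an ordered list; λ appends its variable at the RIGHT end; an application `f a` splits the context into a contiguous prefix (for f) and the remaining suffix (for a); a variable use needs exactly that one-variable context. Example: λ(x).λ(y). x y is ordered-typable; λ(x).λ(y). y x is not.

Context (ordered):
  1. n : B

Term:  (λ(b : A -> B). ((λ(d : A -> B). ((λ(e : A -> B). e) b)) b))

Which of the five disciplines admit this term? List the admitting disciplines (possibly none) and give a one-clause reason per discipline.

admitted in: unrestricted
variable uses: n: 0, b [bound]: 2, d [bound]: 0, e [bound]: 1
left-to-right use order: e, b, b
typing: well-typed at (A -> B) -> A -> B
ordered ✗ (b ×2 used more than once (contraction); needs weakening: n, d unused)
linear ✗ (b ×2 used more than once (contraction); needs weakening: n, d unused)
affine ✗ (b ×2 used more than once (contraction))
relevant ✗ (needs weakening: n, d unused)
unrestricted ✓ (typability at (A -> B) -> A -> B is all that's needed)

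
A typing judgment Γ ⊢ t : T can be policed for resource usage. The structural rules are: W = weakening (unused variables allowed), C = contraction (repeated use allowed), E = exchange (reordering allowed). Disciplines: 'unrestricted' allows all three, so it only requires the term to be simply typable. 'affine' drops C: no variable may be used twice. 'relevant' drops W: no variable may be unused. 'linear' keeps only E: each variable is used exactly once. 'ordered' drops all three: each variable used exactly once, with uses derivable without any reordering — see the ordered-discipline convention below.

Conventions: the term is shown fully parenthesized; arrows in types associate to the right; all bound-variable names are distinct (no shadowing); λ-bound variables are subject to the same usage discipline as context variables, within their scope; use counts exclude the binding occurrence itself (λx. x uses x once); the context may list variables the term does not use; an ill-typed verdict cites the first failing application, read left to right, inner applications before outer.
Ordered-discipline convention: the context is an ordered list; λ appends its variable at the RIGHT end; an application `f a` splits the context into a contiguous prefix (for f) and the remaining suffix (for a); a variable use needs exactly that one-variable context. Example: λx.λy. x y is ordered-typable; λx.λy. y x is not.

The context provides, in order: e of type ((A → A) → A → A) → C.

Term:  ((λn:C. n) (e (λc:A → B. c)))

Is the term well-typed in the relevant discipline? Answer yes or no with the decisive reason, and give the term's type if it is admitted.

no — not simply typable
use counts: e=1; n [bound]=1; c [bound]=1
order of uses: n, e, c
typing: ill-typed: an application expects (A → A) → A → A but receives (A → B) → A → B
summary: ordered ✗, linear ✗, affine ✗, relevant ✗, unrestricted ✗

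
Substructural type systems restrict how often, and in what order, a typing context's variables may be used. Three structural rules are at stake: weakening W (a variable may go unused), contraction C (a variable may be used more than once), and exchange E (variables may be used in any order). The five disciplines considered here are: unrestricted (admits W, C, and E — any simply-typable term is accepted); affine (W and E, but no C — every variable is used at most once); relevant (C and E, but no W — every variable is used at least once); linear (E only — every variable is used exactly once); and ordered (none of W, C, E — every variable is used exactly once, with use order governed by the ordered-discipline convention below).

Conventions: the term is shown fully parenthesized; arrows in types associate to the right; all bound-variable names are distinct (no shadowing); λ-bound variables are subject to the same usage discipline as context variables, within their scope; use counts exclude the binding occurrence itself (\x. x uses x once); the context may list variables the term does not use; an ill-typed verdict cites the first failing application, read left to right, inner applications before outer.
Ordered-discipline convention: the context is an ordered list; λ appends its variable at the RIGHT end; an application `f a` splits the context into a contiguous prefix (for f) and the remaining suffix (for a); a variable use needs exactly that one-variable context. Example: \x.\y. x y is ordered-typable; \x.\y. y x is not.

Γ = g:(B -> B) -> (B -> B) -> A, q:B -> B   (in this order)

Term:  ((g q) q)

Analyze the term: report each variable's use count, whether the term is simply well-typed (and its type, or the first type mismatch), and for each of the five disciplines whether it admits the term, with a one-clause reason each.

usage: g: 1×, q: 2×
uses in reading order: g, q, q
typing: ✓ — A
ordered ✗ (uses contraction: q ×2)
linear ✗ (uses contraction: q ×2)
affine ✗ (uses contraction: q ×2)
relevant ✓ (none of g, q goes unused)
unrestricted ✓ (type-checks (A) and nothing is barred)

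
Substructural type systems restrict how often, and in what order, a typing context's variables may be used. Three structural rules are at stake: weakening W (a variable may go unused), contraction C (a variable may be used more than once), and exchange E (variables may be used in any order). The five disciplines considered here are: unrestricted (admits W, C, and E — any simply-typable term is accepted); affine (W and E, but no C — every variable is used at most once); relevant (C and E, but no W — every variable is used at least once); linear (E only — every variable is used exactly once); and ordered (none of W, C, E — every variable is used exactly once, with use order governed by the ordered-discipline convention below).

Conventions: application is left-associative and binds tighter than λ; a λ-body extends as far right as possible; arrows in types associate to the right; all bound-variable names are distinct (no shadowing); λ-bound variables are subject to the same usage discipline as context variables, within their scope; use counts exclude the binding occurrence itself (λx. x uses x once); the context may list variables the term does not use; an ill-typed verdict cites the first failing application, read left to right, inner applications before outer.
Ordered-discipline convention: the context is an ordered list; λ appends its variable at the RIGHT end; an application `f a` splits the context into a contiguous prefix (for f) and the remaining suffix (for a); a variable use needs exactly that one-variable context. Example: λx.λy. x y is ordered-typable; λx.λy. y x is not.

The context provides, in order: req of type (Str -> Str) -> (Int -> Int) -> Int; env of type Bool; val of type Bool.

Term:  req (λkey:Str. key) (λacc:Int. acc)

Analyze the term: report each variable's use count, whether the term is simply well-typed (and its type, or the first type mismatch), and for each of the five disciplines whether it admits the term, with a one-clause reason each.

counts: req ×1, env ×0, val ×0, key (λ-bound) ×1, acc (λ-bound) ×1
uses in reading order: req, key, acc
typing: well-typed at Int
ordered ✗ (env, val left unused)
linear ✗ (env, val left unused)
affine ✓ (req, env, val, key, acc: no repeats, contraction unneeded)
relevant ✗ (env, val left unused)
unrestricted ✓ (typability at Int is all that's needed)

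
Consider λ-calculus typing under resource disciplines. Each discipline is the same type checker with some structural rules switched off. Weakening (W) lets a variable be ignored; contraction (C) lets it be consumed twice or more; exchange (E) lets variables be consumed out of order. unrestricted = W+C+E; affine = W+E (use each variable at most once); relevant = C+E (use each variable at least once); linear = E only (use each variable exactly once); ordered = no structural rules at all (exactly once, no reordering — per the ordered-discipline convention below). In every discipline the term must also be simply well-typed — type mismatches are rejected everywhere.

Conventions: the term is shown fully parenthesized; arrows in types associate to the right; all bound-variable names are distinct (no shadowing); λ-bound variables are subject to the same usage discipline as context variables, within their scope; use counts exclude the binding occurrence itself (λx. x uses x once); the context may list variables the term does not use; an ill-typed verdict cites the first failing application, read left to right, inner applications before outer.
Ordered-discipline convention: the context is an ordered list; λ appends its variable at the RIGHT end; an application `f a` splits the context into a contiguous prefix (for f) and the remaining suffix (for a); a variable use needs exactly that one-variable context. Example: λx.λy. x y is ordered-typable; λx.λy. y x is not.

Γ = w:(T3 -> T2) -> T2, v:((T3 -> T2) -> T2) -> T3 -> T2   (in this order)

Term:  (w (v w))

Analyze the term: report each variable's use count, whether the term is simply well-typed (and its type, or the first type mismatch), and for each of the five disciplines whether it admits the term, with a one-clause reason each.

use counts: w=2; v=1
uses in reading order: w, v, w
typing: the term checks, with type T2
ordered ✗ (w ×2 used more than once (contraction))
linear ✗ (w ×2 used more than once (contraction))
affine ✗ (w ×2 used more than once (contraction))
relevant ✓ (at least one use each (w, v))
unrestricted ✓ (typability at T2 is all that's needed)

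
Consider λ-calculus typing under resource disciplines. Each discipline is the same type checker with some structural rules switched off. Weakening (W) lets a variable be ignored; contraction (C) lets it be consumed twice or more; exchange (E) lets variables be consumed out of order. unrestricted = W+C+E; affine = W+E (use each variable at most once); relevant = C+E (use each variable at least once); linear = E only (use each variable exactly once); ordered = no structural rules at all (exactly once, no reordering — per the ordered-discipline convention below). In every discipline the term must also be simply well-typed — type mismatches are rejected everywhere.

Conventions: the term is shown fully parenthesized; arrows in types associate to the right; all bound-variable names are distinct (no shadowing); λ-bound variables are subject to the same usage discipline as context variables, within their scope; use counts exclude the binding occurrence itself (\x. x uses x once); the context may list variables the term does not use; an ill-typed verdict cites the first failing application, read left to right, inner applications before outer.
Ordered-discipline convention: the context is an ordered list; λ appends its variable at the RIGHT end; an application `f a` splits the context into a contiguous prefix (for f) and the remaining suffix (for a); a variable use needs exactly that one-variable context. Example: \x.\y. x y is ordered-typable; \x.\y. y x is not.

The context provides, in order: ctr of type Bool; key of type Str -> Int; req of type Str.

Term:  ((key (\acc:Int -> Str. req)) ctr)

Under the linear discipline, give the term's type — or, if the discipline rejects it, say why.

not well-typed under linear — a type mismatch blocks all five
counts: ctr ×1, key ×1, req ×1, acc (λ-bound) ×0
left-to-right use order: key, req, ctr
typing: ill-typed: an argument (Int -> Str) -> Str mismatches the expected Str
per-discipline verdicts: ordered ✗; linear ✗; affine ✗; relevant ✗; unrestricted ✗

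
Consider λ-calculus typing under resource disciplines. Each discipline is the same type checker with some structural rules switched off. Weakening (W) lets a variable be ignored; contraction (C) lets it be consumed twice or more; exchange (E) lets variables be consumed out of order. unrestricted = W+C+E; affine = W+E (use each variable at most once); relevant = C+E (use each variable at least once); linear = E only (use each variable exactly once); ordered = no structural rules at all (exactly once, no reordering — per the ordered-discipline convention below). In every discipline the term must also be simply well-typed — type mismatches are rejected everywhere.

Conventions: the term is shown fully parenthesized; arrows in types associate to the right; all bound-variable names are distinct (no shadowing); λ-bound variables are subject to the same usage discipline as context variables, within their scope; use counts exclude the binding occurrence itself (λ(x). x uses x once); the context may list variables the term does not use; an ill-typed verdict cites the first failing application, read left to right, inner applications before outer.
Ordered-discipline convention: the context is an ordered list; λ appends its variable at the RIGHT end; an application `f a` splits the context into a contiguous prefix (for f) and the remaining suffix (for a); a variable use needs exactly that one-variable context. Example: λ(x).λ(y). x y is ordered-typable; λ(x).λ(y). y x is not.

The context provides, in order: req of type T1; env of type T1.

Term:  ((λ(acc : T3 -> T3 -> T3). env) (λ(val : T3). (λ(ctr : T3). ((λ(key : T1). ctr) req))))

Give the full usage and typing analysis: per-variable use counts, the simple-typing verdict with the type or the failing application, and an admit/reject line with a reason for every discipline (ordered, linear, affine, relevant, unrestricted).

use counts: req=1; env=1; acc (bound)=0; val (bound)=0; ctr (bound)=1; key (bound)=0
left-to-right use order: env, ctr, req
typing: well-typed — term : T1
ordered: ✗ — unused: acc, val, key — weakening required
linear: ✗ — unused: acc, val, key — weakening required
affine: ✓ — req, env, acc, val, ctr, key: no repeats, contraction unneeded
relevant: ✗ — unused: acc, val, key — weakening required
unrestricted: ✓ — simply typable at T1; W, C, E all held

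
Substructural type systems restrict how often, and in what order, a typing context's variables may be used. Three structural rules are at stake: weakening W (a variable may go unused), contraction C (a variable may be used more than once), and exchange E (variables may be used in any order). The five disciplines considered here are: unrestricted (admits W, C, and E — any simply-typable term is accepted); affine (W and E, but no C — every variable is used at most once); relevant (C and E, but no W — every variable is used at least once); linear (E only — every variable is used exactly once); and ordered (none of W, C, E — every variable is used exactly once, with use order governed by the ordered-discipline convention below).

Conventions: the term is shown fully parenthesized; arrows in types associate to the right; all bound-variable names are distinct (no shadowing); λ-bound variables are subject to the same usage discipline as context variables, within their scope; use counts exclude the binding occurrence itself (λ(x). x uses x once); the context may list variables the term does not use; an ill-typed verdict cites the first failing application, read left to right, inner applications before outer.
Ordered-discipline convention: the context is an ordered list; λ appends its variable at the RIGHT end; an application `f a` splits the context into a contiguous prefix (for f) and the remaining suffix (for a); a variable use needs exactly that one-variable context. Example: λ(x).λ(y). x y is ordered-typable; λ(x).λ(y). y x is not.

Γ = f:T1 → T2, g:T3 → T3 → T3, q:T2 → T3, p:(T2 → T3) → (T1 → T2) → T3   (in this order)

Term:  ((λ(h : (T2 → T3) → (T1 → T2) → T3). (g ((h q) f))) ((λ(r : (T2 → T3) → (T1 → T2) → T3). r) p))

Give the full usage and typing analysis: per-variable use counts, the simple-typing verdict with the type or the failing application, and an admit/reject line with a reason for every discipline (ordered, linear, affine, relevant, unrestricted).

counts: f: 1, g: 1, q: 1, p: 1, h (bound): 1, r (bound): 1
uses in reading order: g, h, q, f, r, p
typing: ✓ — T3 → T3
ordered: ✗ — needs exchange: uses follow g, h, q, f, r, p
linear: ✓ — each of f, g, q, p, h, r used exactly once
affine: ✓ — none of f, g, q, p, h, r used more than once
relevant: ✓ — at least one use each (f, g, q, p, h, r)
unrestricted: ✓ — simply typable at T3 → T3; W, C, E all held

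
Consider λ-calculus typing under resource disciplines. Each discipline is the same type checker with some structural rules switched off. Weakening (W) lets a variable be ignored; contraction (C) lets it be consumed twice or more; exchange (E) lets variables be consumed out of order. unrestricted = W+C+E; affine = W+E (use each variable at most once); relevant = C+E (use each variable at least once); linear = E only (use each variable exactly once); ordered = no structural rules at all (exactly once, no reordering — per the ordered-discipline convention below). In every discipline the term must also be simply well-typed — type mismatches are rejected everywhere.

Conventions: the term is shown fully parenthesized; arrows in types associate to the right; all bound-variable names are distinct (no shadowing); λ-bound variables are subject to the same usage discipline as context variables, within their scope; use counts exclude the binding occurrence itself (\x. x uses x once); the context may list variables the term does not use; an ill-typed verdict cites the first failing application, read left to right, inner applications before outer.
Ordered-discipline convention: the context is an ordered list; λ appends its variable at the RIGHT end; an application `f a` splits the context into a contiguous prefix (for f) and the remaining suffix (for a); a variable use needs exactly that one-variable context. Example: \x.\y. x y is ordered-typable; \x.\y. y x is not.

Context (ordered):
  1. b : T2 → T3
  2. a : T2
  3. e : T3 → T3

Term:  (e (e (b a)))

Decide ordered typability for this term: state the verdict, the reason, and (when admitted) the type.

no — needs contraction — e ×2
variable uses: b: 1; a: 1; e: 2
order of uses: e, e, b, a
typing: ✓ — T3
per-discipline verdicts: ordered ✗, linear ✗, affine ✗, relevant ✓, unrestricted ✓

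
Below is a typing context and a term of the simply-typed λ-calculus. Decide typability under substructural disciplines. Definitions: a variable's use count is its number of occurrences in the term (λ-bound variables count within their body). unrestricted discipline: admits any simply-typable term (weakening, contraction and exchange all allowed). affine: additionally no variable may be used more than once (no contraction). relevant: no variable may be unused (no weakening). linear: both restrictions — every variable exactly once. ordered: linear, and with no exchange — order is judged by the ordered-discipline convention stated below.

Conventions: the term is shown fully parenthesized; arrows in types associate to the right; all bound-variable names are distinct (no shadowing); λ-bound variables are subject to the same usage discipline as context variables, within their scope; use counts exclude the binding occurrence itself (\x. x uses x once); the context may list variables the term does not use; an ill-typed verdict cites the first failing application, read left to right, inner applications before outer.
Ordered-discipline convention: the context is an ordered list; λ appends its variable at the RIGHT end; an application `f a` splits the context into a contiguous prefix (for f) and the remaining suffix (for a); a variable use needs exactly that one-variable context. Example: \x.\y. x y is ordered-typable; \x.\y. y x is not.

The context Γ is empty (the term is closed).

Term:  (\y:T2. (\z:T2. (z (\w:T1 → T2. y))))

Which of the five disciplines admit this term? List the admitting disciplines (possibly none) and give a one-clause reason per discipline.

admitted in: none
usage: y (bound): 1×; z (bound): 1×; w (bound): 0×
order of uses: z, y
typing: ill-typed: can't apply a value of type T2
ordered ✗ (a type mismatch blocks all five)
linear ✗ (the type mismatch rejects it)
affine ✗ (not simply typable)
relevant ✗ (fails simple typing)
unrestricted ✗ (a type mismatch blocks all five)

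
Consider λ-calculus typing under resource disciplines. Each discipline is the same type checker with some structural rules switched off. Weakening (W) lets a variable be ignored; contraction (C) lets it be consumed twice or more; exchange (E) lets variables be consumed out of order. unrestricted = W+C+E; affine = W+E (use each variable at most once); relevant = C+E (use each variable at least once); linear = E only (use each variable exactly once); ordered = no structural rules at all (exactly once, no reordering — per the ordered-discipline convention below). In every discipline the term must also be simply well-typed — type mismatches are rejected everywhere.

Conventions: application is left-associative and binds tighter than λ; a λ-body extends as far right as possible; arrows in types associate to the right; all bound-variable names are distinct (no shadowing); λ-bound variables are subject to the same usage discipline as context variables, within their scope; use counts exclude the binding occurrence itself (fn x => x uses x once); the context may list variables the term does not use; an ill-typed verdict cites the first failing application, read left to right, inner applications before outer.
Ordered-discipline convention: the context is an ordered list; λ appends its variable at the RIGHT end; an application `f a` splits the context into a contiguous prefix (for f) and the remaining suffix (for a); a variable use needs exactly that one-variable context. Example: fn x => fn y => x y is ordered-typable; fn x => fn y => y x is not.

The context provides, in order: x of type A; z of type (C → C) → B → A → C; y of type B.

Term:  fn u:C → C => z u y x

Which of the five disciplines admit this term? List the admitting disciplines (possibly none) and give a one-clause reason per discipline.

accepted by: linear, affine, relevant, unrestricted
use counts: x: 1, z: 1, y: 1, u (bound): 1
order of uses: z, u, y, x
typing: ✓ — (C → C) → C
ordered ✗ (use order z, u, y, x needs exchange)
linear ✓ (single use per variable (x, z, y, u))
affine ✓ (none of x, z, y, u used more than once)
relevant ✓ (none of x, z, y, u goes unused)
unrestricted ✓ (typability at (C → C) → C is all that's needed)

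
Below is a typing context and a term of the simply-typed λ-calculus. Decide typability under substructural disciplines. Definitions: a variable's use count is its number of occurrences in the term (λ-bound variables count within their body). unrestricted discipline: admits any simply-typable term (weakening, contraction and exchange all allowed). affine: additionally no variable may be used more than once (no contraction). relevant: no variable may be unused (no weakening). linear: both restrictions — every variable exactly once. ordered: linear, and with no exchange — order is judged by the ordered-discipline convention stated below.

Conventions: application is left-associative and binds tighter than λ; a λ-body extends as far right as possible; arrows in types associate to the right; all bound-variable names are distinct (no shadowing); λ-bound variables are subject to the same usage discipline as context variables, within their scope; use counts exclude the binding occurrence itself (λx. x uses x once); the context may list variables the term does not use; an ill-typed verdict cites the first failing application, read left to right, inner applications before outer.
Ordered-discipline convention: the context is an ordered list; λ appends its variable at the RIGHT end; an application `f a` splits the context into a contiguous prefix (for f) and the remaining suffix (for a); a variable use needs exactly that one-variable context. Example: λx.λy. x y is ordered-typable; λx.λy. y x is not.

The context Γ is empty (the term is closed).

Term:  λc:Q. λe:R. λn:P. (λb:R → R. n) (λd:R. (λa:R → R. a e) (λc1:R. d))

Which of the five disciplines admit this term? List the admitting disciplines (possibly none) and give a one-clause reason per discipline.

admitted in: affine, unrestricted
counts: c (λ-bound) ×0; e (λ-bound) ×1; n (λ-bound) ×1; b (λ-bound) ×0; d (λ-bound) ×1; a (λ-bound) ×1; c1 (λ-bound) ×0
uses in reading order: n, a, e, d
typing: well-typed at Q → R → P → P
ordered ✗ (unused: c, b, c1 — weakening required)
linear ✗ (unused: c, b, c1 — weakening required)
affine ✓ (c, e, n, b, d, a, c1: no repeats, contraction unneeded)
relevant ✗ (unused: c, b, c1 — weakening required)
unrestricted ✓ (simply typable at Q → R → P → P; W, C, E all held)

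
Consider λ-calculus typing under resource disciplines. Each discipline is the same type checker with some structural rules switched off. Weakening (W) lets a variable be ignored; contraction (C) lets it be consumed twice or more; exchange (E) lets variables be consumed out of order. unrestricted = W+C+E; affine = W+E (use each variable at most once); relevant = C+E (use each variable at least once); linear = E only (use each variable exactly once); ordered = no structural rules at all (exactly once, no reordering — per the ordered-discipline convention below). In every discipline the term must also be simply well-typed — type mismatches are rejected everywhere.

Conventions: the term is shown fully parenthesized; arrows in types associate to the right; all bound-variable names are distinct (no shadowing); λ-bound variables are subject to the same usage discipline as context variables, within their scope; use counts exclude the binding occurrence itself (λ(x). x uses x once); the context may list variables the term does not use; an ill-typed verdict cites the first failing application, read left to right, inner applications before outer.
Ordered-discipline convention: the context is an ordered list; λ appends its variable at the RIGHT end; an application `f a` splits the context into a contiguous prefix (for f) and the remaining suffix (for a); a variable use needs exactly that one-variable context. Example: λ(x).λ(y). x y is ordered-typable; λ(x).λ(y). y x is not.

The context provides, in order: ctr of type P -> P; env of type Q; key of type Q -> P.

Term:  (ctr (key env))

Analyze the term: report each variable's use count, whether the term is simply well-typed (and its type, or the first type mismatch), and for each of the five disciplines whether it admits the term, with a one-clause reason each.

variable uses: ctr: 1×; env: 1×; key: 1×
uses in reading order: ctr, key, env
typing: well-typed — term : P
ordered ✗ (no contiguous prefix/suffix split fits ctr, key, env)
linear ✓ (exactly-once usage across ctr, env, key)
affine ✓ (none of ctr, env, key used more than once)
relevant ✓ (every one of ctr, env, key appears)
unrestricted ✓ (well-typed at P; no restrictions here)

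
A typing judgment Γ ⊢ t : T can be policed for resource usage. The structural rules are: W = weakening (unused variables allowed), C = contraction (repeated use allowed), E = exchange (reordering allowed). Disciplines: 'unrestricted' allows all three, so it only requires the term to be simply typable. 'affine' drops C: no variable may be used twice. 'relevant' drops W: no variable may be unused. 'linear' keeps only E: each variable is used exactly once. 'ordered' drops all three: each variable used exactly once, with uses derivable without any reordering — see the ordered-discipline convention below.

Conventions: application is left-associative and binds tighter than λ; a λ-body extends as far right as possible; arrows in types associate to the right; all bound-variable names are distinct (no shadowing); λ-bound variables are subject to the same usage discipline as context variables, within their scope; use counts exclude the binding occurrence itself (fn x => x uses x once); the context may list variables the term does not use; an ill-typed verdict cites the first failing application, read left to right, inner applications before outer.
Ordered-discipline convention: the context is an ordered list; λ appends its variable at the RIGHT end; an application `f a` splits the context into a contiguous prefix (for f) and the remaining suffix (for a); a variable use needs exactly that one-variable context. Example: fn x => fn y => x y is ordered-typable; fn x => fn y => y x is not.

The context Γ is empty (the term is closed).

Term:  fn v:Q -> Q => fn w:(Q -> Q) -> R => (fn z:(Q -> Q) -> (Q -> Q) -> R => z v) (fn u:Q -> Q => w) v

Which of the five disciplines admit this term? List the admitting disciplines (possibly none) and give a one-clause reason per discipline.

admitting disciplines: unrestricted
variable uses: v [bound] ×2, w [bound] ×1, z [bound] ×1, u [bound] ×0
left-to-right use order: z, v, w, v
typing: well-typed at (Q -> Q) -> ((Q -> Q) -> R) -> R
ordered ✗ (repeated use of v ×2; needs weakening: u unused)
linear ✗ (repeated use of v ×2; needs weakening: u unused)
affine ✗ (repeated use of v ×2)
relevant ✗ (needs weakening: u unused)
unrestricted ✓ (type-checks ((Q -> Q) -> ((Q -> Q) -> R) -> R) and nothing is barred)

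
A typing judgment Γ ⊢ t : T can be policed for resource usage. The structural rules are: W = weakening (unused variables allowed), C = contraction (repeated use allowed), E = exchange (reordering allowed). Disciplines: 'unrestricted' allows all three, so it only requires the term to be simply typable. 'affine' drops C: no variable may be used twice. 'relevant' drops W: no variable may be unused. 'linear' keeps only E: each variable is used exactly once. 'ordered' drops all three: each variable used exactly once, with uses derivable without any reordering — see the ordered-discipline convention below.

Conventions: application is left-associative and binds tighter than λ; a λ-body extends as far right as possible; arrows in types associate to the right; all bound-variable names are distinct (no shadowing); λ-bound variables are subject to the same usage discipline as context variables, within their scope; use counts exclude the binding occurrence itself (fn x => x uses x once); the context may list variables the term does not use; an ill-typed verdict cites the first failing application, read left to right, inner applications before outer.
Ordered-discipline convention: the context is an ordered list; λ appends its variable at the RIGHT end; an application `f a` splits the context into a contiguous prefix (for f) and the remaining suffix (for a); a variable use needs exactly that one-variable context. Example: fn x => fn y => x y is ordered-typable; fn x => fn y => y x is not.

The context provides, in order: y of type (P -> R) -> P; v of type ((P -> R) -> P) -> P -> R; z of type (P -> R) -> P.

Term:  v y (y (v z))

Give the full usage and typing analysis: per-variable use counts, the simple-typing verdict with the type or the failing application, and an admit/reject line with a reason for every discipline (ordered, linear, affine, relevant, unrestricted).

variable uses: y: 2, v: 2, z: 1
order of uses: v, y, y, v, z
typing: the term checks, with type R
ordered ✗ (repeated use of y ×2, v ×2)
linear ✗ (repeated use of y ×2, v ×2)
affine ✗ (repeated use of y ×2, v ×2)
relevant ✓ (every one of y, v, z appears)
unrestricted ✓ (well-typed at R; no restrictions here)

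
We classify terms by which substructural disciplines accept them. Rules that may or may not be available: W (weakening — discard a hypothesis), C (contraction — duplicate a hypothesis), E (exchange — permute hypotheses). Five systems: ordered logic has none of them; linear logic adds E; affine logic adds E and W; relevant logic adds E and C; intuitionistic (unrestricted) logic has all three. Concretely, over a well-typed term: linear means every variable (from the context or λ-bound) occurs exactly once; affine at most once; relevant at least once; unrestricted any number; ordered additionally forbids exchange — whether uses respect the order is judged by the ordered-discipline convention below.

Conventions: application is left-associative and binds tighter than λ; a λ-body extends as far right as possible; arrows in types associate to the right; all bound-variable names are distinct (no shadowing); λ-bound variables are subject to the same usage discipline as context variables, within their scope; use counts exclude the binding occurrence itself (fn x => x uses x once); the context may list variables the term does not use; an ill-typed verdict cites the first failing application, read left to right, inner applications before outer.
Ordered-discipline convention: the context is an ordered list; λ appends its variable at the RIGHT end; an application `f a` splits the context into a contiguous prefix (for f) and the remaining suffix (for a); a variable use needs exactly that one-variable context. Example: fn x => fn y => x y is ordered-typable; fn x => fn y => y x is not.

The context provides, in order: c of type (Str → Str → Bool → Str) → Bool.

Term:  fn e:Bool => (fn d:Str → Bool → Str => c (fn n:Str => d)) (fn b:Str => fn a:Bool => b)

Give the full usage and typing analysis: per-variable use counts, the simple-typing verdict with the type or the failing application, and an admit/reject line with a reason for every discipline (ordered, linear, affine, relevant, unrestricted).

usage: c: 1×, e (bound): 0×, d (bound): 1×, n (bound): 0×, b (bound): 1×, a (bound): 0×
left-to-right use order: c, d, b
typing: well-typed at Bool → Bool
ordered: ✗, needs weakening: e, n, a unused
linear: ✗, needs weakening: e, n, a unused
affine: ✓, no duplicate uses among c, e, d, n, b, a
relevant: ✗, needs weakening: e, n, a unused
unrestricted: ✓, well-typed at Bool → Bool; no restrictions here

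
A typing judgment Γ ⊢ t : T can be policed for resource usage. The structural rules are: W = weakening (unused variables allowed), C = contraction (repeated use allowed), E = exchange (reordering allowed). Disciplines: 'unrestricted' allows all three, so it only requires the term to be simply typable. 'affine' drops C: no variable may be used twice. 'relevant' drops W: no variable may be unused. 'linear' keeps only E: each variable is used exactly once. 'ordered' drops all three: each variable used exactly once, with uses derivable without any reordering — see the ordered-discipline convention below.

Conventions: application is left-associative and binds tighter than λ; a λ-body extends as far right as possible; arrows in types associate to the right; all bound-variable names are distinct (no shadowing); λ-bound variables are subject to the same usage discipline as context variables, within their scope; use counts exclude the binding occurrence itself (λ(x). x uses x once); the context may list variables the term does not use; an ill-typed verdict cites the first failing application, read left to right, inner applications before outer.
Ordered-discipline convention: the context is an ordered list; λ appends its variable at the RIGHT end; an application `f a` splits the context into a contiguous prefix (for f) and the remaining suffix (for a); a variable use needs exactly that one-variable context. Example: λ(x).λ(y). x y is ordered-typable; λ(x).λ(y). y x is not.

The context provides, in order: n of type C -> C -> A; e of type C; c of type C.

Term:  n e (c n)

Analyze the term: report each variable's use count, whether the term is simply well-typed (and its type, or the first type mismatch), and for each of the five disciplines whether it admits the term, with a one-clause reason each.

counts: n: 2×; e: 1×; c: 1×
uses in reading order: n, e, c, n
typing: ill-typed: non-function type C applied to an argument
ordered: ✗ — not simply typable
linear: ✗ — fails simple typing
affine: ✗ — a type mismatch blocks all five
relevant: ✗ — the type mismatch rejects it
unrestricted: ✗ — not simply typable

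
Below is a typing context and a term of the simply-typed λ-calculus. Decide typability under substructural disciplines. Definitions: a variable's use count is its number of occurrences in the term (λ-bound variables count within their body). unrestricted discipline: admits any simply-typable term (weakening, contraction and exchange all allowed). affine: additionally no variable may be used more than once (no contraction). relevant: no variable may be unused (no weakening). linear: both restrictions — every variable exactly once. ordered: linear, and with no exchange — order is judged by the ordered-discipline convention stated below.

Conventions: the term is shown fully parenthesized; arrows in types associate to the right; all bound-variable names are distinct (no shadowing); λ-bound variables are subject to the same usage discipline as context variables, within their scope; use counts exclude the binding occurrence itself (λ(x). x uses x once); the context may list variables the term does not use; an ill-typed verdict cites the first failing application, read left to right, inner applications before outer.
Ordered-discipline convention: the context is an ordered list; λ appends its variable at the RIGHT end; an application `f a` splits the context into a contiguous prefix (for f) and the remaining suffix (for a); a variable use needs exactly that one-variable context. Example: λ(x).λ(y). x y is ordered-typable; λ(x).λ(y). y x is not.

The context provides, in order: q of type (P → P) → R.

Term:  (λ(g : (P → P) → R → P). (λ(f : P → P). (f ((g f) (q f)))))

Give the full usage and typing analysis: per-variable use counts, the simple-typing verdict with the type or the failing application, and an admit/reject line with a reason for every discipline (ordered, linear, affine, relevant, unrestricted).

counts: q ×1, g (λ-bound) ×1, f (λ-bound) ×3
order of uses: f, g, f, q, f
typing: the term checks, with type ((P → P) → R → P) → (P → P) → P
ordered: ✗, uses contraction: f ×3
linear: ✗, uses contraction: f ×3
affine: ✗, uses contraction: f ×3
relevant: ✓, q, g, f: all used, weakening unneeded
unrestricted: ✓, well-typed at ((P → P) → R → P) → (P → P) → P; no restrictions here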